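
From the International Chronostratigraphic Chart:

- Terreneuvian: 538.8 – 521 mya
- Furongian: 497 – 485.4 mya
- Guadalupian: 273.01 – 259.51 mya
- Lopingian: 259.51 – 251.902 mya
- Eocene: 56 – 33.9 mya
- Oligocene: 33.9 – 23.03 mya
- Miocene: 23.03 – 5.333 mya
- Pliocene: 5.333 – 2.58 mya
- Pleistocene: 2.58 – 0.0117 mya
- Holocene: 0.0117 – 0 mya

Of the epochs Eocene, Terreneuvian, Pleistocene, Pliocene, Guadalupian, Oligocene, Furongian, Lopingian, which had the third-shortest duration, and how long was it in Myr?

Durations: Eocene 22.1; Terreneuvian 17.8; Pleistocene 2.5683; Pliocene 2.753; Guadalupian 13.5; Oligocene 10.87; Furongian 11.6; Lopingian 7.608 Myr.
Sorted shortest-first: Pleistocene (2.5683), Pliocene (2.753), Lopingian (7.608), Oligocene (10.87), Furongian (11.6), Guadalupian (13.5), Terreneuvian (17.8), Eocene (22.1).
The third shortest is Lopingian at 7.608 Myr.

Lopingian, 7.608 million years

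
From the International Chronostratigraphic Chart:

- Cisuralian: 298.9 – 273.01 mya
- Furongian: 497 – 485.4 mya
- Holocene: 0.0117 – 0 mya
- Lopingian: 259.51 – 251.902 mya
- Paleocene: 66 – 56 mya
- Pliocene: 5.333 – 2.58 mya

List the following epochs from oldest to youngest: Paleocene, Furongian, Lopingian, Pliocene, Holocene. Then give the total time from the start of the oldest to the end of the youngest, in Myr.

Furongian → Lopingian → Paleocene → Pliocene → Holocene; total span 497 Myr

Start ages (Ma): Furongian 497, Lopingian 259.51, Paleocene 66, Pliocene 5.333, Holocene 0.0117.
Ordered oldest to youngest: Furongian, Lopingian, Paleocene, Pliocene, Holocene.
Span = 497 − 0 = 497 Myr.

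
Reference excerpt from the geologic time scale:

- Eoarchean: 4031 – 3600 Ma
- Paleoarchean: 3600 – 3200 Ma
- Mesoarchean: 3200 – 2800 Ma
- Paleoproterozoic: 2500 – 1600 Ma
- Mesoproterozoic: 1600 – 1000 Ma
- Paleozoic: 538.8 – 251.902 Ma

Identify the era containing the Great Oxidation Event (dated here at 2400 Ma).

Paleoproterozoic

2400 Ma lies between 2500 and 1600 Ma, so it falls in the Paleoproterozoic.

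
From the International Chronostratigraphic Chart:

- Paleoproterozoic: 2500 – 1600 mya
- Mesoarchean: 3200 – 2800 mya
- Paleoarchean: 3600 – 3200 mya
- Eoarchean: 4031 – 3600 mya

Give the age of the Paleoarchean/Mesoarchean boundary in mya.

3200 mya

The Paleoarchean ends and the Mesoarchean begins at 3200 mya.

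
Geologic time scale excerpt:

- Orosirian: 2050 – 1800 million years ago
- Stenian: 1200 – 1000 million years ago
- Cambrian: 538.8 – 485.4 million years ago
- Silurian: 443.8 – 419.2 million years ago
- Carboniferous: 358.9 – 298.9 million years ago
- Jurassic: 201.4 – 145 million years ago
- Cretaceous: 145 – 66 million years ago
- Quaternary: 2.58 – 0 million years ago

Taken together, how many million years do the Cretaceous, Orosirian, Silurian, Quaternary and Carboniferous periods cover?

416.18 million years

Each duration: Cretaceous = 79; Orosirian = 250; Silurian = 24.6; Quaternary = 2.58; Carboniferous = 60.
Sum: 79 + 250 + 24.6 + 2.58 + 60 = 416.18 Myr.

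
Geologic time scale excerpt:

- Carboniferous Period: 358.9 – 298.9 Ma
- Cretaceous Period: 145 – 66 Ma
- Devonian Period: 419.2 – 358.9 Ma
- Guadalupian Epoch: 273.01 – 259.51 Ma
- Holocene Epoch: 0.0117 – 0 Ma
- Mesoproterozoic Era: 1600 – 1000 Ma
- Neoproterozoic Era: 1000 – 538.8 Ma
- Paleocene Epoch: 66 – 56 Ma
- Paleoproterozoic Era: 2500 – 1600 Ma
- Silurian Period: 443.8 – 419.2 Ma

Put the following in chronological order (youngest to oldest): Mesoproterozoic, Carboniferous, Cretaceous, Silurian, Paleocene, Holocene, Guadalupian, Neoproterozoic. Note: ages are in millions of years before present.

Sorting by start age (ascending Ma, since larger Ma = older): Holocene start 0.0117, Paleocene start 66, Cretaceous start 145, Guadalupian start 273.01, Carboniferous start 358.9, Silurian start 443.8, Neoproterozoic start 1000, Mesoproterozoic start 1600.

Holocene, Paleocene, Cretaceous, Guadalupian, Carboniferous, Silurian, Neoproterozoic, Mesoproterozoic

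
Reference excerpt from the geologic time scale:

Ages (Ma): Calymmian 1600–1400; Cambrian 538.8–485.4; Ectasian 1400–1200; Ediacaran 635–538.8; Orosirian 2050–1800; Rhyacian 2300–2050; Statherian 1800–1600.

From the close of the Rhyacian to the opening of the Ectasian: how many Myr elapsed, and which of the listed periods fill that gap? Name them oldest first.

The Rhyacian closes at 2050 Ma and the Ectasian opens at 1400 Ma, so the interval is 2050 − 1400 = 650 Myr.
A period fits inside if it starts at or after 2050 Ma and ends at or before 1400 Ma; oldest first that gives Orosirian, Statherian, Calymmian.

650 million years; Orosirian, Statherian, Calymmian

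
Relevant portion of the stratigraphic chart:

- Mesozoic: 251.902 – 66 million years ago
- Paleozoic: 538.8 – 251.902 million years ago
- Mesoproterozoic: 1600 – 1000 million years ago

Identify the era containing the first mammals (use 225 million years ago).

225 Ma lies between 251.902 and 66 Ma, so it falls in the Mesozoic.

Mesozoic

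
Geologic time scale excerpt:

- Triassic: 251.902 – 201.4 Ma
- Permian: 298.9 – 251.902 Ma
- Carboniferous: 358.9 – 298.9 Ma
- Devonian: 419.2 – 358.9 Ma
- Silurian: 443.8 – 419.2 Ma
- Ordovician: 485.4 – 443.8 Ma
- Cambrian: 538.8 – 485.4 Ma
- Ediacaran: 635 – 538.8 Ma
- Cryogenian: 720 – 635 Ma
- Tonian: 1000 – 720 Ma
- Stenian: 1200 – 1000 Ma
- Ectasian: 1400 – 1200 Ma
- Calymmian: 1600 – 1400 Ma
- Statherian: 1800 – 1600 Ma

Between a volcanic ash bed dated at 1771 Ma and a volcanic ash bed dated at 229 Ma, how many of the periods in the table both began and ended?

The older date is 1771 Ma and the younger is 229 Ma.
Periods with start < 1771 and end > 229 Ma: Calymmian (1600–1400), Ectasian (1400–1200), Stenian (1200–1000), Tonian (1000–720), Cryogenian (720–635), Ediacaran (635–538.8), Cambrian (538.8–485.4), Ordovician (485.4–443.8), Silurian (443.8–419.2), Devonian (419.2–358.9), Carboniferous (358.9–298.9), Permian (298.9–251.902).
That is 12 complete periods.

12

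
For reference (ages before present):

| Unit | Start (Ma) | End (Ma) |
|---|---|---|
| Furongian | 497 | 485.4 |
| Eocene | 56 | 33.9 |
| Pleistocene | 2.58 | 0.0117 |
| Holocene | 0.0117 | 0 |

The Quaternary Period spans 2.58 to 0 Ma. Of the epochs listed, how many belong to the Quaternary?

2

Epochs inside 2.58–0 Ma: Pleistocene, Holocene — 2 in total.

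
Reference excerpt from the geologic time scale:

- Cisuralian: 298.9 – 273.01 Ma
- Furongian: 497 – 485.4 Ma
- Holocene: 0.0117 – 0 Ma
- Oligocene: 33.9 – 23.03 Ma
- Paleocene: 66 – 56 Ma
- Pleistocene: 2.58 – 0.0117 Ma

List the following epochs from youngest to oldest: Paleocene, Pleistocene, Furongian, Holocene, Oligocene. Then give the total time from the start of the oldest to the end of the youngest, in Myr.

Holocene, Pleistocene, Oligocene, Paleocene, Furongian; total span 497 Myr

Start ages (Ma): Furongian 497, Paleocene 66, Oligocene 33.9, Pleistocene 2.58, Holocene 0.0117.
Ordered youngest to oldest: Holocene, Pleistocene, Oligocene, Paleocene, Furongian.
Span = 497 − 0 = 497 Myr.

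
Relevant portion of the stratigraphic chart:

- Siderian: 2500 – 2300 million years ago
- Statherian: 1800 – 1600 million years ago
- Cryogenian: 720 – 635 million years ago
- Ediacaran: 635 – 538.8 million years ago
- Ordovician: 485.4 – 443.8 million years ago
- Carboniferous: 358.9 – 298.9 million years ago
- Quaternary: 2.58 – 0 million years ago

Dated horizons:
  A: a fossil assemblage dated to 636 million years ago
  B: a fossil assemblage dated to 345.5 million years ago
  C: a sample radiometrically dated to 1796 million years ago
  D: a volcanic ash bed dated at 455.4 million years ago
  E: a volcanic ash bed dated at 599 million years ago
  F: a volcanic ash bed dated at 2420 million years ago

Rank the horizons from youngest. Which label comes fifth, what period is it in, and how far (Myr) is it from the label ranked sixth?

Smaller Ma means younger, so youngest first: B 345.5 < D 455.4 < E 599 < A 636 < C 1796 < F 2420.
Counting 5 along gives C (1796 Ma); the excerpt puts that inside the Statherian, 1800–1600 Ma.
Next in line is F (2420 Ma), and 2420 − 1796 = 624 Myr.

C, in the Statherian; 624 million years to F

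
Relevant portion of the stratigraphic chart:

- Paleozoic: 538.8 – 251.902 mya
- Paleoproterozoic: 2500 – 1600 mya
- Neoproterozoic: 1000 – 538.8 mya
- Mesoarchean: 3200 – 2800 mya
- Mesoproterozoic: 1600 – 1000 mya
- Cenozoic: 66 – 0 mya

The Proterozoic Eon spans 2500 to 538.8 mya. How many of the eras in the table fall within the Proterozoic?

Eras inside 2500–538.8 Ma: Paleoproterozoic, Mesoproterozoic, Neoproterozoic — 3 in total.

3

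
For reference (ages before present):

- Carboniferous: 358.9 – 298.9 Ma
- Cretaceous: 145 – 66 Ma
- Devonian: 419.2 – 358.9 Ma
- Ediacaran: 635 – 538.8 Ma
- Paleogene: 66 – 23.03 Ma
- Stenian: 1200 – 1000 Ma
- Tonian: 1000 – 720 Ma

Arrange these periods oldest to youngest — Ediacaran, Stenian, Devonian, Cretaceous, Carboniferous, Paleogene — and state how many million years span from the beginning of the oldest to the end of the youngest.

Start ages (Ma): Stenian 1200, Ediacaran 635, Devonian 419.2, Carboniferous 358.9, Cretaceous 145, Paleogene 66.
Ordered oldest to youngest: Stenian, Ediacaran, Devonian, Carboniferous, Cretaceous, Paleogene.
Span = 1200 − 23.03 = 1176.97 Myr.

Stenian → Ediacaran → Devonian → Carboniferous → Cretaceous → Paleogene; total span 1176.97 Myr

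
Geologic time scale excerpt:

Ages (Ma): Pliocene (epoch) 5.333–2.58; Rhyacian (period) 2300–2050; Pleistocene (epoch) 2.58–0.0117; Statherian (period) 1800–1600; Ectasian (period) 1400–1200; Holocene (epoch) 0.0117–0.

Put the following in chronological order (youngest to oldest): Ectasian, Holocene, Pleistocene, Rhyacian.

Holocene, Pleistocene, Ectasian, Rhyacian

Sorting by start age (ascending Ma, since larger Ma = older): Holocene began 0.0117, Pleistocene began 2.58, Ectasian began 1400, Rhyacian began 2300.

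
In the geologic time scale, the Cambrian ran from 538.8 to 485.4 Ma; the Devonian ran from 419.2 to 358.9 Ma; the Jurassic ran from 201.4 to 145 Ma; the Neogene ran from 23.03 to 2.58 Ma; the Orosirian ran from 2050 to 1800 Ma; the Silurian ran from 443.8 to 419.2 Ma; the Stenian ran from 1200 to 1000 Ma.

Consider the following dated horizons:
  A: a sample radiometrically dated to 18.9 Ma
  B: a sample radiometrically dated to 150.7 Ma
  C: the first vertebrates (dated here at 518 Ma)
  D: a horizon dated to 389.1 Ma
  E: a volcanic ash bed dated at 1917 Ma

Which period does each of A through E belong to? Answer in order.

A — Neogene; B — Jurassic; C — Cambrian; D — Devonian; E — Orosirian

A: 18.9 Ma lies in 23.03–2.58 Ma, so Neogene.
B: 150.7 Ma lies in 201.4–145 Ma, so Jurassic.
C: 518 Ma lies in 538.8–485.4 Ma, so Cambrian.
D: 389.1 Ma lies in 419.2–358.9 Ma, so Devonian.
E: 1917 Ma lies in 2050–1800 Ma, so Orosirian.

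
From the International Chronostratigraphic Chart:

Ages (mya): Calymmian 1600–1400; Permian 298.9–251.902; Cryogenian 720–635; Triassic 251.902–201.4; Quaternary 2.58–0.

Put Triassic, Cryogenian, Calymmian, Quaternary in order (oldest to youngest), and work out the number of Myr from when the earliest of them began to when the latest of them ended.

Start ages (Ma): Calymmian 1600, Cryogenian 720, Triassic 251.902, Quaternary 2.58.
Ordered oldest to youngest: Calymmian, Cryogenian, Triassic, Quaternary.
Span = 1600 − 0 = 1600 Myr.

Calymmian → Cryogenian → Triassic → Quaternary; total span 1600 Myr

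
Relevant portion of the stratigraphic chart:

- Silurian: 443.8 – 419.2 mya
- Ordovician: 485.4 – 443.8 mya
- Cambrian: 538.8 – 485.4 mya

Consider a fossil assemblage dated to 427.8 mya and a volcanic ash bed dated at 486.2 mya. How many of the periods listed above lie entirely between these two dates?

1

The older date is 486.2 Ma and the younger is 427.8 Ma.
Periods with start < 486.2 and end > 427.8 Ma: Ordovician (485.4–443.8).
That is 1 complete period.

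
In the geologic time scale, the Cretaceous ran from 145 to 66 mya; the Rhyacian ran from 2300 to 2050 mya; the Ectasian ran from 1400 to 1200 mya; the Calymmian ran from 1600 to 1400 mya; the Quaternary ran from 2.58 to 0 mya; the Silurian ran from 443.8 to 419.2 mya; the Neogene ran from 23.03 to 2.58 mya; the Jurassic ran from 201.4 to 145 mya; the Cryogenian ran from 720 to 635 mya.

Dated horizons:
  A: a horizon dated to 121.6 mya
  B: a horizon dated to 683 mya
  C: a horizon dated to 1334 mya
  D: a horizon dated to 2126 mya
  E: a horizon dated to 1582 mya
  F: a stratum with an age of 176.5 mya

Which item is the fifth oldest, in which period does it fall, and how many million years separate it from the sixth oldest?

Larger Ma means older, so oldest first: D 2126 > E 1582 > C 1334 > B 683 > F 176.5 > A 121.6.
Counting 5 along gives F (176.5 Ma); the excerpt puts that inside the Jurassic, 201.4–145 Ma.
Next in line is A (121.6 Ma), and 176.5 − 121.6 = 54.9 Myr.

F, in the Jurassic; 54.9 million years to A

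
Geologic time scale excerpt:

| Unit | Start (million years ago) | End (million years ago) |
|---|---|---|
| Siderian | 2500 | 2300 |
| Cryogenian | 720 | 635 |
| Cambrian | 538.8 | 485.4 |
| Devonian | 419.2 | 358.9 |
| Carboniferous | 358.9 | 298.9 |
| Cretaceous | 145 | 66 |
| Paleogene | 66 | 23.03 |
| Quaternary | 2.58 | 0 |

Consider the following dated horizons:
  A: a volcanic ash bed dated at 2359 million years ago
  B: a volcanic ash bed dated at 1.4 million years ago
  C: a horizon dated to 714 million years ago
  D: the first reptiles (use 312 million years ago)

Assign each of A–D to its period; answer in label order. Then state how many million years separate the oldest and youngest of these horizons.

A — Siderian; B — Quaternary; C — Cryogenian; D — Carboniferous; span 2357.6 million years

A: 2359 Ma lies in 2500–2300 Ma, so Siderian.
B: 1.4 Ma lies in 2.58–0 Ma, so Quaternary.
C: 714 Ma lies in 720–635 Ma, so Cryogenian.
D: 312 Ma lies in 358.9–298.9 Ma, so Carboniferous.
Oldest = 2359 Ma, youngest = 1.4 Ma → span 2357.6 Myr.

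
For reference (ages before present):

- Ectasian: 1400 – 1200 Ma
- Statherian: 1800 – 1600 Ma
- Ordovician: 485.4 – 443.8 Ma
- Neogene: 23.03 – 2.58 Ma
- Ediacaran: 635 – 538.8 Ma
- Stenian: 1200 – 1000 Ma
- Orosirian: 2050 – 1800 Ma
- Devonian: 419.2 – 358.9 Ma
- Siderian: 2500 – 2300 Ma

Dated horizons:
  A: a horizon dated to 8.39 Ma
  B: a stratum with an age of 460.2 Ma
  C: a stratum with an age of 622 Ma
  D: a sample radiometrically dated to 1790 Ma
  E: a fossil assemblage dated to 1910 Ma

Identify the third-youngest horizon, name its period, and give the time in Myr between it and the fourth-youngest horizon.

Sorted youngest-first by Ma: A (8.39), B (460.2), C (622), D (1790), E (1910).
The third youngest is C at 622 Ma, which lies in 635–538.8 Ma: the Ediacaran.
The fourth youngest is D at 1790 Ma; separation = |622 − 1790| = 1168 Myr.

C, in the Ediacaran; 1168 million years to D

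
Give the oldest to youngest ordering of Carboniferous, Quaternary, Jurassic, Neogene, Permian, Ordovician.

Era membership (oldest first within each) — Paleozoic: Ordovician, Carboniferous, Permian; Mesozoic: Jurassic; Cenozoic: Neogene, Quaternary. Paleozoic precedes Mesozoic, which precedes Cenozoic. Concatenating the groups in that era order gives oldest to youngest directly.

Ordovician, Carboniferous, Permian, Jurassic, Neogene, Quaternary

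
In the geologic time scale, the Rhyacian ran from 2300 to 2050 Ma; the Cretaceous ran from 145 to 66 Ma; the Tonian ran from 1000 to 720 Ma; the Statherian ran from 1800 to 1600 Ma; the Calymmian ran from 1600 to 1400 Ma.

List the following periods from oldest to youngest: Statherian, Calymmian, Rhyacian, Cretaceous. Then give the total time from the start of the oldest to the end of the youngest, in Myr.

Rhyacian, Statherian, Calymmian, Cretaceous; total span 2234 Myr

Start ages (Ma): Rhyacian 2300, Statherian 1800, Calymmian 1600, Cretaceous 145.
Ordered oldest to youngest: Rhyacian, Statherian, Calymmian, Cretaceous.
Span = 2300 − 66 = 2234 Myr.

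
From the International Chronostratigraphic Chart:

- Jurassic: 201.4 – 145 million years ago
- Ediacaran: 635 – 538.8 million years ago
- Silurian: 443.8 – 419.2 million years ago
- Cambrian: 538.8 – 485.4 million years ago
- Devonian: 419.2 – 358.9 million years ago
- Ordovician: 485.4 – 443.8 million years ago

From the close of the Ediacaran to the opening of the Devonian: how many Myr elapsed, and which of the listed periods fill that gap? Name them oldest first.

The Ediacaran closes at 538.8 Ma and the Devonian opens at 419.2 Ma, so the interval is 538.8 − 419.2 = 119.6 Myr.
A period fits inside if it starts at or after 538.8 Ma and ends at or before 419.2 Ma; oldest first that gives Cambrian, Ordovician, Silurian.

119.6 million years; Cambrian, Ordovician, Silurian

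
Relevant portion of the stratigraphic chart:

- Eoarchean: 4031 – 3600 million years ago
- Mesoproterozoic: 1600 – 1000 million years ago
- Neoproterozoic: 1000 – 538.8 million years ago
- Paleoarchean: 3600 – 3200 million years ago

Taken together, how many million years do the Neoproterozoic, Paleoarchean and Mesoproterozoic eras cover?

1461.2 million years

Duration is start − end for each: (1000 − 538.8) + (3600 − 3200) + (1600 − 1000).
That is 461.2 + 400 + 600, which totals 1461.2 million years.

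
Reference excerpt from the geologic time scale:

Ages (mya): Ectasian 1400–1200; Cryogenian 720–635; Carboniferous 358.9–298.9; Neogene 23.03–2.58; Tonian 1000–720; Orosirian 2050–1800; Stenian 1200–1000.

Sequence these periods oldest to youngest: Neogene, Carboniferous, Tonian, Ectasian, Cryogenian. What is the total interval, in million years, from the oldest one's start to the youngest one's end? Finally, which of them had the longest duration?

Ectasian, Tonian, Cryogenian, Carboniferous, Neogene; total span 1397.42 Myr; longest is Tonian

From the excerpt: Neogene 23.03–2.58; Carboniferous 358.9–298.9; Tonian 1000–720; Ectasian 1400–1200; Cryogenian 720–635 (Ma).
Larger Ma is earlier, so the oldest is Ectasian and the youngest is Neogene; oldest to youngest: Ectasian, Tonian, Cryogenian, Carboniferous, Neogene.
Oldest start 1400 minus youngest end 2.58 gives 1397.42 Myr overall.
Individual lengths (start − end): Tonian 280; Carboniferous 60; Cryogenian 85; Neogene 20.45; Ectasian 200. The largest is Tonian at 280 Myr.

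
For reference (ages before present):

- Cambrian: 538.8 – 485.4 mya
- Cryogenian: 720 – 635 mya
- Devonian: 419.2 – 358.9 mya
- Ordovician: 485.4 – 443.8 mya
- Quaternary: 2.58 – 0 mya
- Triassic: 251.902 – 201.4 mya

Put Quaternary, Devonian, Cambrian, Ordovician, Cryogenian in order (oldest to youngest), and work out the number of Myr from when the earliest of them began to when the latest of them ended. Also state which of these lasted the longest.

From the excerpt: Quaternary 2.58–0; Devonian 419.2–358.9; Cambrian 538.8–485.4; Ordovician 485.4–443.8; Cryogenian 720–635 (Ma).
Larger Ma is earlier, so the oldest is Cryogenian and the youngest is Quaternary; oldest to youngest: Cryogenian, Cambrian, Ordovician, Devonian, Quaternary.
Oldest start 720 minus youngest end 0 gives 720 Myr overall.
Individual lengths (start − end): Devonian 60.3; Quaternary 2.58; Cryogenian 85; Ordovician 41.6; Cambrian 53.4. The largest is Cryogenian at 85 Myr.

Cryogenian → Cambrian → Ordovician → Devonian → Quaternary; total span 720 Myr; longest is Cryogenian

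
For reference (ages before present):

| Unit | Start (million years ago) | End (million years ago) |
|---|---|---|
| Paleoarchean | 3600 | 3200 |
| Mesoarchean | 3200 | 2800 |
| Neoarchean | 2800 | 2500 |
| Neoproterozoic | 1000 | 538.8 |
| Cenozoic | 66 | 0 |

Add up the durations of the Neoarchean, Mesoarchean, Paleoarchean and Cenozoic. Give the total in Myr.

1166 million years

Duration is start − end for each: (2800 − 2500) + (3200 − 2800) + (3600 − 3200) + (66 − 0).
That is 300 + 400 + 400 + 66, which totals 1166 million years.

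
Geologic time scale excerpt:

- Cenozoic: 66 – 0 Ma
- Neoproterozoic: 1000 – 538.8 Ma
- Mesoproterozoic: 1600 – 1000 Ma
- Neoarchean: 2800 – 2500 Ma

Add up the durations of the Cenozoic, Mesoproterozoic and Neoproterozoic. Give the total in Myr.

Duration is start − end for each: (66 − 0) + (1600 − 1000) + (1000 − 538.8).
That is 66 + 600 + 461.2, which totals 1127.2 million years.

1127.2 million years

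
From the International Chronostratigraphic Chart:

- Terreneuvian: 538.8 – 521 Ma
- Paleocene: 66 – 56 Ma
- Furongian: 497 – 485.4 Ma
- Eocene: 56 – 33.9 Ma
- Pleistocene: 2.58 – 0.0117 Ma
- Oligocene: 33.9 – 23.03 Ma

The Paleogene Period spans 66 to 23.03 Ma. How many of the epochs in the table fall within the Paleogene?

3

Epochs inside 66–23.03 Ma: Paleocene, Eocene, Oligocene — 3 in total.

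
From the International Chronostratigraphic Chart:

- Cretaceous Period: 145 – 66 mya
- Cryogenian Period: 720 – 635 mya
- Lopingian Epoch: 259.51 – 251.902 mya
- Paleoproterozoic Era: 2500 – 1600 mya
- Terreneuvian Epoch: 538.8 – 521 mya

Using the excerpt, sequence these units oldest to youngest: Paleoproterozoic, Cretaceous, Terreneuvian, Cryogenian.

Paleoproterozoic, then Cryogenian, then Terreneuvian, then Cretaceous

The oldest of these is Paleoproterozoic (starts 2500 Ma) and the youngest is Cretaceous (ends 66 Ma).
In between, by decreasing start age: Cryogenian (720), Terreneuvian (538.8).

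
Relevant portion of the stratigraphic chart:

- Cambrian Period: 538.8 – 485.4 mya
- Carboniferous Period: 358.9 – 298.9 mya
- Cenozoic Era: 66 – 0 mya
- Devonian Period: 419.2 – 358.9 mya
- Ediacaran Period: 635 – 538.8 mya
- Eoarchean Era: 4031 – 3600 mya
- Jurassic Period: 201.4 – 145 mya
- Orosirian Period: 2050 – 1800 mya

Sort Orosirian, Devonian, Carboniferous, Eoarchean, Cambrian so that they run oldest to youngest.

Read off each span (Ma): Orosirian 2050–1800; Devonian 419.2–358.9; Carboniferous 358.9–298.9; Eoarchean 4031–3600; Cambrian 538.8–485.4.
Larger Ma is older, so oldest→youngest is Eoarchean, Orosirian, Cambrian, Devonian, Carboniferous.

Eoarchean, Orosirian, Cambrian, Devonian, Carboniferous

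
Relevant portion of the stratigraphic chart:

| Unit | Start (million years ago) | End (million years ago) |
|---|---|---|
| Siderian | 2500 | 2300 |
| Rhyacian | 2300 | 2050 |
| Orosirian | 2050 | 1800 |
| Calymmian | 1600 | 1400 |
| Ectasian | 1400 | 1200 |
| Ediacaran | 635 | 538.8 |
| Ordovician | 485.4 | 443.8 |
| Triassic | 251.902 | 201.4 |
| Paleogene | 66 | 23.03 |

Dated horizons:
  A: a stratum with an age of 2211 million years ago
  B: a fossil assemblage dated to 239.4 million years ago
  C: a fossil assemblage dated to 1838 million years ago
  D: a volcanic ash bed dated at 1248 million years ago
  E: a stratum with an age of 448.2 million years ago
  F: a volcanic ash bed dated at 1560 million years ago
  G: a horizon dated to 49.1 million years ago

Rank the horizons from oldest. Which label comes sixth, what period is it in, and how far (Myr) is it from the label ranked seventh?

B, in the Triassic; 190.3 million years to G

Sorted oldest-first by Ma: A (2211), C (1838), F (1560), D (1248), E (448.2), B (239.4), G (49.1).
The sixth oldest is B at 239.4 Ma, which lies in 251.902–201.4 Ma: the Triassic.
The seventh oldest is G at 49.1 Ma; separation = |239.4 − 49.1| = 190.3 Myr.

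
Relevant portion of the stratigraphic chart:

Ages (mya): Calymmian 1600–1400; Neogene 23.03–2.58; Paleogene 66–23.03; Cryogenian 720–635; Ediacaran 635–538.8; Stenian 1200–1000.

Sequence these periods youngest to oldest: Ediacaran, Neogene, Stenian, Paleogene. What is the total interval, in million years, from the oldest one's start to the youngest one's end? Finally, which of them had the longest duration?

Neogene, Paleogene, Ediacaran, Stenian; total span 1197.42 Myr; longest is Stenian

From the excerpt: Ediacaran 635–538.8; Neogene 23.03–2.58; Stenian 1200–1000; Paleogene 66–23.03 (Ma).
Larger Ma is earlier, so the oldest is Stenian and the youngest is Neogene; youngest to oldest: Neogene, Paleogene, Ediacaran, Stenian.
Oldest start 1200 minus youngest end 2.58 gives 1197.42 Myr overall.
Individual lengths (start − end): Paleogene 42.97; Ediacaran 96.2; Neogene 20.45; Stenian 200. The largest is Stenian at 200 Myr.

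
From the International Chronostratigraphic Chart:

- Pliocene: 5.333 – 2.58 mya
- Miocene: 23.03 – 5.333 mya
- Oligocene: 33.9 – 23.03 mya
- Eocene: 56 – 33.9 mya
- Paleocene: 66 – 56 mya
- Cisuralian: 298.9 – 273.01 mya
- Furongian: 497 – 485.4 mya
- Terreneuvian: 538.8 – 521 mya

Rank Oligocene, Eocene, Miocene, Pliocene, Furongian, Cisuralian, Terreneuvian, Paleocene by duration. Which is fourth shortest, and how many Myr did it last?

Furongian, 11.6 million years

Durations: Oligocene 10.87; Eocene 22.1; Miocene 17.697; Pliocene 2.753; Furongian 11.6; Cisuralian 25.89; Terreneuvian 17.8; Paleocene 10 Myr.
Sorted shortest-first: Pliocene (2.753), Paleocene (10), Oligocene (10.87), Furongian (11.6), Miocene (17.697), Terreneuvian (17.8), Eocene (22.1), Cisuralian (25.89).
The fourth shortest is Furongian at 11.6 Myr.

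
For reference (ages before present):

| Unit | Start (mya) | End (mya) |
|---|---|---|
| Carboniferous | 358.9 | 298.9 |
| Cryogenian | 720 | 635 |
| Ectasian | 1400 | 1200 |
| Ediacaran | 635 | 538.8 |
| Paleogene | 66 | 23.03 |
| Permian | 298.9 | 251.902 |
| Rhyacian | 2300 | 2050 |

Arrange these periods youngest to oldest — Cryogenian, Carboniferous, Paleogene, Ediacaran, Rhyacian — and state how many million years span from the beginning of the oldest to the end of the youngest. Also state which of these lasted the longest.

Start ages (Ma): Rhyacian 2300, Cryogenian 720, Ediacaran 635, Carboniferous 358.9, Paleogene 66.
Ordered youngest to oldest: Paleogene, Carboniferous, Ediacaran, Cryogenian, Rhyacian.
Span = 2300 − 23.03 = 2276.97 Myr.
Durations: Rhyacian 250, Cryogenian 85, Paleogene 42.97, Ediacaran 96.2, Carboniferous 60 → longest is Rhyacian (250 Myr).

Paleogene, Carboniferous, Ediacaran, Cryogenian, Rhyacian; total span 2276.97 Myr; longest is Rhyacian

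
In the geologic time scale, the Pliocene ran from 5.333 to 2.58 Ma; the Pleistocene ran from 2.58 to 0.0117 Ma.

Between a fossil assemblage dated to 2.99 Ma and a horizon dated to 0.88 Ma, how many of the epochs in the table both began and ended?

The older date is 2.99 Ma and the younger is 0.88 Ma.
No epoch both begins after 2.99 Ma and ends before 0.88 Ma, so the count is 0.

0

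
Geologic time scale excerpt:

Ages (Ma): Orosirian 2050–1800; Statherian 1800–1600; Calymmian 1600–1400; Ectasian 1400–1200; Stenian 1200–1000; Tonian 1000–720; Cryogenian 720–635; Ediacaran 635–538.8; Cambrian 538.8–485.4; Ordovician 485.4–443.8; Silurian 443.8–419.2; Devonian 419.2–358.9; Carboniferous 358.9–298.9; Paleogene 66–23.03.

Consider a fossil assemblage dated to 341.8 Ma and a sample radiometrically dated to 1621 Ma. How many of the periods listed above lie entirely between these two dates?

10

The older date is 1621 Ma and the younger is 341.8 Ma.
Periods with start < 1621 and end > 341.8 Ma: Calymmian (1600–1400), Ectasian (1400–1200), Stenian (1200–1000), Tonian (1000–720), Cryogenian (720–635), Ediacaran (635–538.8), Cambrian (538.8–485.4), Ordovician (485.4–443.8), Silurian (443.8–419.2), Devonian (419.2–358.9).
That is 10 complete periods.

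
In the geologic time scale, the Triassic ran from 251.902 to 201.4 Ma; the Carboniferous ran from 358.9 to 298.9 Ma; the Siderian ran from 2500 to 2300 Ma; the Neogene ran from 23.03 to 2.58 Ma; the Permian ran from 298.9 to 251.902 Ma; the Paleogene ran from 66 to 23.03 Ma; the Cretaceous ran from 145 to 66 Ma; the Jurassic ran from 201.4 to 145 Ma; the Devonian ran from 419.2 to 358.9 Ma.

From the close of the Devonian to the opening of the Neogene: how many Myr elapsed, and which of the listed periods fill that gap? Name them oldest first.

End of Devonian = 358.9 Ma; start of Neogene = 23.03 Ma.
Gap = 358.9 − 23.03 = 335.87 Myr.
Periods wholly inside 358.9–23.03 Ma: Carboniferous (358.9–298.9), Permian (298.9–251.902), Triassic (251.902–201.4), Jurassic (201.4–145), Cretaceous (145–66), Paleogene (66–23.03).

335.87 million years; Carboniferous, Permian, Triassic, Jurassic, Cretaceous, Paleogene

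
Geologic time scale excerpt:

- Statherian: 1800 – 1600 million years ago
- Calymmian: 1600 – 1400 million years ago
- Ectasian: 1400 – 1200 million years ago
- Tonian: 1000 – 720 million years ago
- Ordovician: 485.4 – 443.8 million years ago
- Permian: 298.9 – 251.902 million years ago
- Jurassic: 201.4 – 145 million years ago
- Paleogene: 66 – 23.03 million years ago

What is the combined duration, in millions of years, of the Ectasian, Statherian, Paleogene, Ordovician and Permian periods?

Duration is start − end for each: (1400 − 1200) + (1800 − 1600) + (66 − 23.03) + (485.4 − 443.8) + (298.9 − 251.902).
That is 200 + 200 + 42.97 + 41.6 + 46.998, which totals 531.568 million years.

531.568 million years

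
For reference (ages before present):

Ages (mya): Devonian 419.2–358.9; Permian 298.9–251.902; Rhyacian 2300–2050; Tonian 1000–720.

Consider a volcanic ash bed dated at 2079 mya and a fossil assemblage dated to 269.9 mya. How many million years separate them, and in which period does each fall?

Elapsed time: 2079 − 269.9 = 1809.1 Myr.
2079 Ma lies within 2300–2050 Ma: Rhyacian.
269.9 Ma lies within 298.9–251.902 Ma: Permian.

1809.1 million years apart; the first in the Rhyacian, the second in the Permian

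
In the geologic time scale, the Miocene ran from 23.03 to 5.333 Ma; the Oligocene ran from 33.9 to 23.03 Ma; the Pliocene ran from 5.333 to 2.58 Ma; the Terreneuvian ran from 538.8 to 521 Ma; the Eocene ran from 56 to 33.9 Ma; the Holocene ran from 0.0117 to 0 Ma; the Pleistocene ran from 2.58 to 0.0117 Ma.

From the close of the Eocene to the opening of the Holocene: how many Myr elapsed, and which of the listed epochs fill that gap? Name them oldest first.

End of Eocene = 33.9 Ma; start of Holocene = 0.0117 Ma.
Gap = 33.9 − 0.0117 = 33.8883 Myr.
Epochs wholly inside 33.9–0.0117 Ma: Oligocene (33.9–23.03), Miocene (23.03–5.333), Pliocene (5.333–2.58), Pleistocene (2.58–0.0117).

33.8883 million years; Oligocene, Miocene, Pliocene, Pleistocene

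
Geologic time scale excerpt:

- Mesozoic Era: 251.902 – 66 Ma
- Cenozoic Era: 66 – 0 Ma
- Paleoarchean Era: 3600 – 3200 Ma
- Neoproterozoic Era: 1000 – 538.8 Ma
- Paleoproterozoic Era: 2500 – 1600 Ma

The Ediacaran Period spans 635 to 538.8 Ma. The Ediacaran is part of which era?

The Ediacaran (635–538.8 Ma) lies entirely within 1000–538.8 Ma, the Neoproterozoic Era.

Neoproterozoic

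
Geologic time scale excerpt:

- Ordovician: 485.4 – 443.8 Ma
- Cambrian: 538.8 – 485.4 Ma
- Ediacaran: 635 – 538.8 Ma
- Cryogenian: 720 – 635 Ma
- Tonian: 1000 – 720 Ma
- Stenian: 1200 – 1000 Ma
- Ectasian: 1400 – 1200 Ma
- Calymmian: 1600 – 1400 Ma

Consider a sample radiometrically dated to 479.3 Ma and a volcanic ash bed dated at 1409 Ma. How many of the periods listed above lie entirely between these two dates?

The older date is 1409 Ma and the younger is 479.3 Ma.
Periods with start < 1409 and end > 479.3 Ma: Ectasian (1400–1200), Stenian (1200–1000), Tonian (1000–720), Cryogenian (720–635), Ediacaran (635–538.8), Cambrian (538.8–485.4).
That is 6 complete periods.

6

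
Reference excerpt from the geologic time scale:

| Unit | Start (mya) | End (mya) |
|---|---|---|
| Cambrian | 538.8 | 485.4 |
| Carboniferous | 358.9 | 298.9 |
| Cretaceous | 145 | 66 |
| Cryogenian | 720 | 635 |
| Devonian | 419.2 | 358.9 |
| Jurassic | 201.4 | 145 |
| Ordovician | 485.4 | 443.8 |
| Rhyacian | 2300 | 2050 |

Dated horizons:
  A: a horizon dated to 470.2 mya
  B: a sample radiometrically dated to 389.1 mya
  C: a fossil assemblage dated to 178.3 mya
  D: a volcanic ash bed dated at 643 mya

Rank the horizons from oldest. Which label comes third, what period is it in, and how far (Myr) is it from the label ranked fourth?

Larger Ma means older, so oldest first: D 643 > A 470.2 > B 389.1 > C 178.3.
Counting 3 along gives B (389.1 Ma); the excerpt puts that inside the Devonian, 419.2–358.9 Ma.
Next in line is C (178.3 Ma), and 389.1 − 178.3 = 210.8 Myr.

B, in the Devonian; 210.8 million years to C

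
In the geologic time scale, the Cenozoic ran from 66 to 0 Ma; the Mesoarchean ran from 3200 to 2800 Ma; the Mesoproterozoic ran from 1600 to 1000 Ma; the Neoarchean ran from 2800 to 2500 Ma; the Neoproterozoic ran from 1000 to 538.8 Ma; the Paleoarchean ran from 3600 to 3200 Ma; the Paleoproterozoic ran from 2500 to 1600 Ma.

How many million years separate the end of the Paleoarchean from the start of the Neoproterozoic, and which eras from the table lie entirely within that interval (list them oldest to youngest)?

2200 million years; Mesoarchean, Neoarchean, Paleoproterozoic, Mesoproterozoic

End of Paleoarchean = 3200 Ma; start of Neoproterozoic = 1000 Ma.
Gap = 3200 − 1000 = 2200 Myr.
Eras wholly inside 3200–1000 Ma: Mesoarchean (3200–2800), Neoarchean (2800–2500), Paleoproterozoic (2500–1600), Mesoproterozoic (1600–1000).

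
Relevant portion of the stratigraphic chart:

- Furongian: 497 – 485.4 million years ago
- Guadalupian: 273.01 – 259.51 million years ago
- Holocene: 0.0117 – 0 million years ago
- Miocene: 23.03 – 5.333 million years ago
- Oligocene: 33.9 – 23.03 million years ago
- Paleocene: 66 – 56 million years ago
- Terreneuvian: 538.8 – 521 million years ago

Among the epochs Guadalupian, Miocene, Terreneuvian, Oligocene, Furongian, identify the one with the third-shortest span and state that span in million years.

Guadalupian, 13.5 million years

Start − end for each: Guadalupian 273.01 − 259.51 = 13.5; Miocene 23.03 − 5.333 = 17.697; Terreneuvian 538.8 − 521 = 17.8; Oligocene 33.9 − 23.03 = 10.87; Furongian 497 − 485.4 = 11.6.
Ranking these from shortest: Oligocene < Furongian < Guadalupian < Miocene < Terreneuvian.
Position 3 in that ranking is Guadalupian, which lasted 13.5 Myr.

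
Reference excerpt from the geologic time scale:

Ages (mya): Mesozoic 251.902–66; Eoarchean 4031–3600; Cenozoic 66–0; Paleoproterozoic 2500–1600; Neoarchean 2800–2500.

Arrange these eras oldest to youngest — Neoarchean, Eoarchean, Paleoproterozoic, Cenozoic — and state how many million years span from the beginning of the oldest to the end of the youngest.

Eoarchean, Neoarchean, Paleoproterozoic, Cenozoic; total span 4031 Myr

Start ages (Ma): Eoarchean 4031, Neoarchean 2800, Paleoproterozoic 2500, Cenozoic 66.
Ordered oldest to youngest: Eoarchean, Neoarchean, Paleoproterozoic, Cenozoic.
Span = 4031 − 0 = 4031 Myr.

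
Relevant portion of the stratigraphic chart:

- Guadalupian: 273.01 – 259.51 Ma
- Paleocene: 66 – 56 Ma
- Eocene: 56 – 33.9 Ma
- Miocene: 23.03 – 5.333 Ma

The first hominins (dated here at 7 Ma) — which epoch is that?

Miocene

7 Ma lies between 23.03 and 5.333 Ma, so it falls in the Miocene.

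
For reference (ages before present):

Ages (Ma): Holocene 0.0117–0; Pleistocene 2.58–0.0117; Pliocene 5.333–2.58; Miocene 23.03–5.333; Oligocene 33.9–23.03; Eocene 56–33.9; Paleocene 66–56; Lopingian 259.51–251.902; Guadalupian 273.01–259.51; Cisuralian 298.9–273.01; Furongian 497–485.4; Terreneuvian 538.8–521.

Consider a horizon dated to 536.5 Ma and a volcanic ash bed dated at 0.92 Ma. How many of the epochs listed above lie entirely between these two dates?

9

The older date is 536.5 Ma and the younger is 0.92 Ma.
Epochs with start < 536.5 and end > 0.92 Ma: Furongian (497–485.4), Cisuralian (298.9–273.01), Guadalupian (273.01–259.51), Lopingian (259.51–251.902), Paleocene (66–56), Eocene (56–33.9), Oligocene (33.9–23.03), Miocene (23.03–5.333), Pliocene (5.333–2.58).
That is 9 complete epochs.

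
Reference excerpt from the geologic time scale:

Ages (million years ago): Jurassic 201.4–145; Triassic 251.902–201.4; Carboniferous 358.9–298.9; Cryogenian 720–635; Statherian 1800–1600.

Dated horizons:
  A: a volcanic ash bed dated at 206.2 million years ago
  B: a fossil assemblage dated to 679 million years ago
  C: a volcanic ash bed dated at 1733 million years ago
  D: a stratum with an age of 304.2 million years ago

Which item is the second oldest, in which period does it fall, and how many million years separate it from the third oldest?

B, in the Cryogenian; 374.8 million years to D

Sorted oldest-first by Ma: C (1733), B (679), D (304.2), A (206.2).
The second oldest is B at 679 Ma, which lies in 720–635 Ma: the Cryogenian.
The third oldest is D at 304.2 Ma; separation = |679 − 304.2| = 374.8 Myr.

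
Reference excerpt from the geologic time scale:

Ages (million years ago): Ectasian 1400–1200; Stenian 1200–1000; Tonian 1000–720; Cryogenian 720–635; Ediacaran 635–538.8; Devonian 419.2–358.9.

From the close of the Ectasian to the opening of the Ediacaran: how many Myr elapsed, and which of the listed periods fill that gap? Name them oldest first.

565 million years; Stenian, Tonian, Cryogenian

The Ectasian closes at 1200 Ma and the Ediacaran opens at 635 Ma, so the interval is 1200 − 635 = 565 Myr.
A period fits inside if it starts at or after 1200 Ma and ends at or before 635 Ma; oldest first that gives Stenian, Tonian, Cryogenian.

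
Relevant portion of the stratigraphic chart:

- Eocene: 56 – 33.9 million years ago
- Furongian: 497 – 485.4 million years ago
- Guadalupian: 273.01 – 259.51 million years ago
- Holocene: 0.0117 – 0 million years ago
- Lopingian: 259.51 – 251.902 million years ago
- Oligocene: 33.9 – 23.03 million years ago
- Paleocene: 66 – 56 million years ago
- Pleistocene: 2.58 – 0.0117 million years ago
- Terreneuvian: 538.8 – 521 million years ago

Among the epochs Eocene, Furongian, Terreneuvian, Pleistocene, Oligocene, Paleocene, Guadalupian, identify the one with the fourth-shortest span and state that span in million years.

Start − end for each: Eocene 56 − 33.9 = 22.1; Furongian 497 − 485.4 = 11.6; Terreneuvian 538.8 − 521 = 17.8; Pleistocene 2.58 − 0.0117 = 2.5683; Oligocene 33.9 − 23.03 = 10.87; Paleocene 66 − 56 = 10; Guadalupian 273.01 − 259.51 = 13.5.
Ranking these from shortest: Pleistocene < Paleocene < Oligocene < Furongian < Guadalupian < Terreneuvian < Eocene.
Position 4 in that ranking is Furongian, which lasted 11.6 Myr.

Furongian, 11.6 million years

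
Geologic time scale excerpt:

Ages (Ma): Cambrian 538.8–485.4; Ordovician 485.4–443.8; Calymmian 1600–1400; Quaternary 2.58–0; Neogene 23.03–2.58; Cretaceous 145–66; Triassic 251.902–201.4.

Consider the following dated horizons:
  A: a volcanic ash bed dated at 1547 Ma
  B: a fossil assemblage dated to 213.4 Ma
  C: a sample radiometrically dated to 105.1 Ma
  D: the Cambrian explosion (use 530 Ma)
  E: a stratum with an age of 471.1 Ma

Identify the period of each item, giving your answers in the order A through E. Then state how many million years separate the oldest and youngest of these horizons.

A — Calymmian; B — Triassic; C — Cretaceous; D — Cambrian; E — Ordovician; span 1441.9 million years

A: 1547 Ma lies in 1600–1400 Ma, so Calymmian.
B: 213.4 Ma lies in 251.902–201.4 Ma, so Triassic.
C: 105.1 Ma lies in 145–66 Ma, so Cretaceous.
D: 530 Ma lies in 538.8–485.4 Ma, so Cambrian.
E: 471.1 Ma lies in 485.4–443.8 Ma, so Ordovician.
Oldest = 1547 Ma, youngest = 105.1 Ma → span 1441.9 Myr.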